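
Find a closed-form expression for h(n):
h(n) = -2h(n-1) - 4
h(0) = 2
First-order linear non-homogeneous.
Homogeneous solution: h_h(n) = A·(-2)^n.
Try constant particular solution h_p = K: K = -2K - 4 ⇒ K = - \frac{4}{3}.
General: h(n) = A·(-2)^n - \frac{4}{3}.
Apply h(0) = 2: A - \frac{4}{3} = 2 ⇒ A = \frac{10}{3}.
So h(n) = \frac{10 \left(-2\right)^{n}}{3} - \frac{4}{3}.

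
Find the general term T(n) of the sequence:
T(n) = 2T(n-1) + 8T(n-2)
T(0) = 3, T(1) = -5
Characteristic equation: x² - 2x - 8 = 0, which factors as (x - (-2))(x - (4)) = 0.
Roots r₁ = -2, r₂ = 4 (distinct).
General solution: T(n) = A·(-2)^n + B·(4)^n.
From T(0) = 3: A + B = 3.
From T(1) = -5: -2A + 4B = -5.
Solving: A = \frac{17}{6}, B = \frac{1}{6}.
So T(n) = \frac{17 \left(-2\right)^{n}}{6} + \frac{4^{n}}{6}.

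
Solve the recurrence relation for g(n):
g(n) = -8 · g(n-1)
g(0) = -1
Pure geometric recurrence with ratio -8.
By induction g(n) = g(0) · (-8)^n = - \left(-8\right)^{n}.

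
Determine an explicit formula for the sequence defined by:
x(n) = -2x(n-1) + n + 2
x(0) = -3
First-order linear with linear forcing.
Homogeneous solution: x_h(n) = A·(-2)^n.
Try particular x_p(n) = pn + q. Substituting:
  pn + q = -2(p(n-1) + q) + n + 2.
Matching the n-coefficient: p = -2p + 1 ⇒ p = \frac{1}{3}.
Matching constants: q = 2p - 2q + 2 ⇒ q = \frac{8}{9}.
General: x(n) = A·(-2)^n + \frac{n}{3} + \frac{8}{9}.
Apply x(0) = -3: A + \frac{8}{9} = -3 ⇒ A = - \frac{35}{9}.
So x(n) = - \frac{35 \left(-2\right)^{n}}{9} + \frac{n}{3} + \frac{8}{9}.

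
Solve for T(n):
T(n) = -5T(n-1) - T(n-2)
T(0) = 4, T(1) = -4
Characteristic equation: x² + 5x + 1 = 0.
Discriminant Δ = (-5)² + 4·(-1) = 21.
Roots r₁,₂ = (-5 ± √21)/2, so r₁ = - \frac{5}{2} + \frac{\sqrt{21}}{2}, r₂ = - \frac{5}{2} - \frac{\sqrt{21}}{2}.
General solution: T(n) = A·r₁^n + B·r₂^n.
From the initial conditions, A + B = 4 and r₁A + r₂B = -4.
Since r₁ - r₂ = √21: A = (-4 - (4)r₂)/√21 = \frac{2 \sqrt{21}}{7} + 2, and B = 4 - A = 2 - \frac{2 \sqrt{21}}{7}.
So T(n) = \left(\frac{2 \sqrt{21}}{7} + 2\right)\left(- \frac{5}{2} + \frac{\sqrt{21}}{2}\right)^n + \left(2 - \frac{2 \sqrt{21}}{7}\right)\left(- \frac{5}{2} - \frac{\sqrt{21}}{2}\right)^n.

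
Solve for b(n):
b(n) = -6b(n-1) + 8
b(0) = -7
First-order linear non-homogeneous.
Homogeneous solution: b_h(n) = A·(-6)^n.
Try constant particular solution b_p = K: K = -6K + 8 ⇒ K = \frac{8}{7}.
General: b(n) = A·(-6)^n + \frac{8}{7}.
Apply b(0) = -7: A + \frac{8}{7} = -7 ⇒ A = - \frac{57}{7}.
So b(n) = \frac{8}{7} - \frac{57 \left(-6\right)^{n}}{7}.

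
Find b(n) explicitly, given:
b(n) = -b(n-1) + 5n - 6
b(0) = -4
First-order linear with linear forcing.
Homogeneous solution: b_h(n) = A·(-1)^n.
Try particular b_p(n) = pn + q. Substituting:
  pn + q = -(p(n-1) + q) + 5n - 6.
Matching the n-coefficient: p = -p + 5 ⇒ p = \frac{5}{2}.
Matching constants: q = p - q - 6 ⇒ q = - \frac{7}{4}.
General: b(n) = A·(-1)^n + \frac{5 n}{2} - \frac{7}{4}.
Apply b(0) = -4: A - \frac{7}{4} = -4 ⇒ A = - \frac{9}{4}.
So b(n) = - \frac{9 \left(-1\right)^{n}}{4} + \frac{5 n}{2} - \frac{7}{4}.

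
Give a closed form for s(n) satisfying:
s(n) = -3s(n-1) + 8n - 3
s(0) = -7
First-order linear with linear forcing.
Homogeneous solution: s_h(n) = A·(-3)^n.
Try particular s_p(n) = pn + q. Substituting:
  pn + q = -3(p(n-1) + q) + 8n - 3.
Matching the n-coefficient: p = -3p + 8 ⇒ p = 2.
Matching constants: q = 3p - 3q - 3 ⇒ q = \frac{3}{4}.
General: s(n) = A·(-3)^n + 2 n + \frac{3}{4}.
Apply s(0) = -7: A + \frac{3}{4} = -7 ⇒ A = - \frac{31}{4}.
So s(n) = - \frac{31 \left(-3\right)^{n}}{4} + 2 n + \frac{3}{4}.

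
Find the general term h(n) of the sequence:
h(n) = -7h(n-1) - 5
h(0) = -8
First-order linear non-homogeneous.
Homogeneous solution: h_h(n) = A·(-7)^n.
Try constant particular solution h_p = K: K = -7K - 5 ⇒ K = - \frac{5}{8}.
General: h(n) = A·(-7)^n - \frac{5}{8}.
Apply h(0) = -8: A - \frac{5}{8} = -8 ⇒ A = - \frac{59}{8}.
So h(n) = - \frac{59 \left(-7\right)^{n}}{8} - \frac{5}{8}.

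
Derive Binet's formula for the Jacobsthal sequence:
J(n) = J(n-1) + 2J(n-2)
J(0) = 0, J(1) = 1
This is the Jacobsthal sequence.
Characteristic equation: x² - x - 2 = 0; roots r₁ = 2, r₂ = -1.
General: J(n) = A·r₁^n + B·r₂^n. Solving with J(0)=0, J(1)=1 gives A = \frac{1}{3}, B = - \frac{1}{3}.
So J(n) = - \frac{\left(-1\right)^{n}}{3} + \frac{2^{n}}{3}.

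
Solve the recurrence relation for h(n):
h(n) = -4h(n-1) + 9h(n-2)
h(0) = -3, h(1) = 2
Characteristic equation: x² + 4x - 9 = 0.
Discriminant Δ = (-4)² + 4·(9) = 52.
Roots r₁,₂ = (-4 ± √52)/2, so r₁ = -2 + \sqrt{13}, r₂ = - \sqrt{13} - 2.
General solution: h(n) = A·r₁^n + B·r₂^n.
From the initial conditions, A + B = -3 and r₁A + r₂B = 2.
Since r₁ - r₂ = √52: A = (2 - (-3)r₂)/√52 = - \frac{3}{2} - \frac{2 \sqrt{13}}{13}, and B = -3 - A = - \frac{3}{2} + \frac{2 \sqrt{13}}{13}.
So h(n) = \left(- \frac{3}{2} - \frac{2 \sqrt{13}}{13}\right)\left(-2 + \sqrt{13}\right)^n + \left(- \frac{3}{2} + \frac{2 \sqrt{13}}{13}\right)\left(- \sqrt{13} - 2\right)^n.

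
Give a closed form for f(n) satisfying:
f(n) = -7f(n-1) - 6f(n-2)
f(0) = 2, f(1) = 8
Characteristic equation: x² + 7x + 6 = 0, which factors as (x - (-6))(x - (-1)) = 0.
Roots r₁ = -6, r₂ = -1 (distinct).
General solution: f(n) = A·(-6)^n + B·(-1)^n.
From f(0) = 2: A + B = 2.
From f(1) = 8: -6A - B = 8.
Solving: A = -2, B = 4.
So f(n) = 4 \left(-1\right)^{n} - 2 \left(-6\right)^{n}.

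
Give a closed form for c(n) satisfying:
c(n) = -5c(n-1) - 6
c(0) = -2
First-order linear non-homogeneous.
Homogeneous solution: c_h(n) = A·(-5)^n.
Try constant particular solution c_p = K: K = -5K - 6 ⇒ K = -1.
General: c(n) = A·(-5)^n - 1.
Apply c(0) = -2: A - 1 = -2 ⇒ A = -1.
So c(n) = - \left(-5\right)^{n} - 1.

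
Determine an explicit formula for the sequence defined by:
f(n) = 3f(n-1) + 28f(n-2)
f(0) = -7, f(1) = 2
Characteristic equation: x² - 3x - 28 = 0, which factors as (x - (7))(x - (-4)) = 0.
Roots r₁ = 7, r₂ = -4 (distinct).
General solution: f(n) = A·(7)^n + B·(-4)^n.
From f(0) = -7: A + B = -7.
From f(1) = 2: 7A - 4B = 2.
Solving: A = - \frac{26}{11}, B = - \frac{51}{11}.
So f(n) = - \frac{51 \left(-4\right)^{n}}{11} - \frac{26 \cdot 7^{n}}{11}.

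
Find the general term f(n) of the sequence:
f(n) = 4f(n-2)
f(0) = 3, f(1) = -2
Characteristic equation: x² - 4 = 0, which factors as (x - (-2))(x - (2)) = 0.
Roots r₁ = -2, r₂ = 2 (distinct).
General solution: f(n) = A·(-2)^n + B·(2)^n.
From f(0) = 3: A + B = 3.
From f(1) = -2: -2A + 2B = -2.
Solving: A = 2, B = 1.
So f(n) = 2 \left(-2\right)^{n} + 2^{n}.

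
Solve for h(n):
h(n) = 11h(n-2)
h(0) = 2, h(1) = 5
Characteristic equation: x² - 11 = 0.
Discriminant Δ = (0)² + 4·(11) = 44.
Roots r₁,₂ = (0 ± √44)/2, so r₁ = \sqrt{11}, r₂ = - \sqrt{11}.
General solution: h(n) = A·r₁^n + B·r₂^n.
From the initial conditions, A + B = 2 and r₁A + r₂B = 5.
Since r₁ - r₂ = √44: A = (5 - (2)r₂)/√44 = \frac{5 \sqrt{11}}{22} + 1, and B = 2 - A = 1 - \frac{5 \sqrt{11}}{22}.
So h(n) = \left(\frac{5 \sqrt{11}}{22} + 1\right)\left(\sqrt{11}\right)^n + \left(1 - \frac{5 \sqrt{11}}{22}\right)\left(- \sqrt{11}\right)^n.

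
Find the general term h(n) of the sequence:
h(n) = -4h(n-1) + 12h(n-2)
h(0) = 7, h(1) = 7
Characteristic equation: x² + 4x - 12 = 0, which factors as (x - (2))(x - (-6)) = 0.
Roots r₁ = 2, r₂ = -6 (distinct).
General solution: h(n) = A·(2)^n + B·(-6)^n.
From h(0) = 7: A + B = 7.
From h(1) = 7: 2A - 6B = 7.
Solving: A = \frac{49}{8}, B = \frac{7}{8}.
So h(n) = \frac{7 \left(-6\right)^{n}}{8} + \frac{49 \cdot 2^{n}}{8}.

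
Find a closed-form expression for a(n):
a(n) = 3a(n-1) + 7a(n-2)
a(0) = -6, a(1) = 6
Characteristic equation: x² - 3x - 7 = 0.
Discriminant Δ = (3)² + 4·(7) = 37.
Roots r₁,₂ = (3 ± √37)/2, so r₁ = \frac{3}{2} + \frac{\sqrt{37}}{2}, r₂ = \frac{3}{2} - \frac{\sqrt{37}}{2}.
General solution: a(n) = A·r₁^n + B·r₂^n.
From the initial conditions, A + B = -6 and r₁A + r₂B = 6.
Since r₁ - r₂ = √37: A = (6 - (-6)r₂)/√37 = -3 + \frac{15 \sqrt{37}}{37}, and B = -6 - A = -3 - \frac{15 \sqrt{37}}{37}.
So a(n) = \left(-3 + \frac{15 \sqrt{37}}{37}\right)\left(\frac{3}{2} + \frac{\sqrt{37}}{2}\right)^n + \left(-3 - \frac{15 \sqrt{37}}{37}\right)\left(\frac{3}{2} - \frac{\sqrt{37}}{2}\right)^n.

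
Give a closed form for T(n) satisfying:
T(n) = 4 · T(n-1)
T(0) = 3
Pure geometric recurrence with ratio 4.
By induction T(n) = T(0) · (4)^n = 3 \cdot 4^{n}.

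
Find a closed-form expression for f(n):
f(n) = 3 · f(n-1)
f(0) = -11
Pure geometric recurrence with ratio 3.
By induction f(n) = f(0) · (3)^n = - 11 \cdot 3^{n}.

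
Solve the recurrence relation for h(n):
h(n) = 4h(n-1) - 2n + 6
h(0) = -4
First-order linear with linear forcing.
Homogeneous solution: h_h(n) = A·(4)^n.
Try particular h_p(n) = pn + q. Substituting:
  pn + q = 4(p(n-1) + q) - 2n + 6.
Matching the n-coefficient: p = 4p - 2 ⇒ p = \frac{2}{3}.
Matching constants: q = -4p + 4q + 6 ⇒ q = - \frac{10}{9}.
General: h(n) = A·(4)^n + \frac{2 n}{3} - \frac{10}{9}.
Apply h(0) = -4: A - \frac{10}{9} = -4 ⇒ A = - \frac{26}{9}.
So h(n) = - \frac{26 \cdot 4^{n}}{9} + \frac{2 n}{3} - \frac{10}{9}.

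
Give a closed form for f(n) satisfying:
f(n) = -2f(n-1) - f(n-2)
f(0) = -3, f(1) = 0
Characteristic equation: x² + 2x + 1 = 0, which is (x - (-1))².
Repeated root r = -1.
General solution: f(n) = (A + Bn)·(-1)^n.
From f(0) = -3: A = -3.
From f(1) = 0: (A + B)·(-1) = 0 ⇒ B = 3.
So f(n) = \left(3 n - 3\right) \cdot (-1)^n.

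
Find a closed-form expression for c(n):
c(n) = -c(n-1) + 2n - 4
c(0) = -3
First-order linear with linear forcing.
Homogeneous solution: c_h(n) = A·(-1)^n.
Try particular c_p(n) = pn + q. Substituting:
  pn + q = -(p(n-1) + q) + 2n - 4.
Matching the n-coefficient: p = -p + 2 ⇒ p = 1.
Matching constants: q = p - q - 4 ⇒ q = - \frac{3}{2}.
General: c(n) = A·(-1)^n + n - \frac{3}{2}.
Apply c(0) = -3: A - \frac{3}{2} = -3 ⇒ A = - \frac{3}{2}.
So c(n) = - \frac{3 \left(-1\right)^{n}}{2} + n - \frac{3}{2}.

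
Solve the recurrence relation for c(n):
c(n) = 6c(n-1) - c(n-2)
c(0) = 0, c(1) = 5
Characteristic equation: x² - 6x + 1 = 0.
Discriminant Δ = (6)² + 4·(-1) = 32.
Roots r₁,₂ = (6 ± √32)/2, so r₁ = 2 \sqrt{2} + 3, r₂ = 3 - 2 \sqrt{2}.
General solution: c(n) = A·r₁^n + B·r₂^n.
From the initial conditions, A + B = 0 and r₁A + r₂B = 5.
Since r₁ - r₂ = √32: A = (5 - (0)r₂)/√32 = \frac{5 \sqrt{2}}{8}, and B = 0 - A = - \frac{5 \sqrt{2}}{8}.
So c(n) = \left(\frac{5 \sqrt{2}}{8}\right)\left(2 \sqrt{2} + 3\right)^n + \left(- \frac{5 \sqrt{2}}{8}\right)\left(3 - 2 \sqrt{2}\right)^n.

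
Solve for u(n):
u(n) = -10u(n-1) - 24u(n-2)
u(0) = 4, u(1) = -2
Characteristic equation: x² + 10x + 24 = 0, which factors as (x - (-4))(x - (-6)) = 0.
Roots r₁ = -4, r₂ = -6 (distinct).
General solution: u(n) = A·(-4)^n + B·(-6)^n.
From u(0) = 4: A + B = 4.
From u(1) = -2: -4A - 6B = -2.
Solving: A = 11, B = -7.
So u(n) = 11 \left(-4\right)^{n} - 7 \left(-6\right)^{n}.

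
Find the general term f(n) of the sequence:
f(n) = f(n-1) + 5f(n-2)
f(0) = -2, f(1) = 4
Characteristic equation: x² - x - 5 = 0.
Discriminant Δ = (1)² + 4·(5) = 21.
Roots r₁,₂ = (1 ± √21)/2, so r₁ = \frac{1}{2} + \frac{\sqrt{21}}{2}, r₂ = \frac{1}{2} - \frac{\sqrt{21}}{2}.
General solution: f(n) = A·r₁^n + B·r₂^n.
From the initial conditions, A + B = -2 and r₁A + r₂B = 4.
Since r₁ - r₂ = √21: A = (4 - (-2)r₂)/√21 = -1 + \frac{5 \sqrt{21}}{21}, and B = -2 - A = - \frac{5 \sqrt{21}}{21} - 1.
So f(n) = \left(-1 + \frac{5 \sqrt{21}}{21}\right)\left(\frac{1}{2} + \frac{\sqrt{21}}{2}\right)^n + \left(- \frac{5 \sqrt{21}}{21} - 1\right)\left(\frac{1}{2} - \frac{\sqrt{21}}{2}\right)^n.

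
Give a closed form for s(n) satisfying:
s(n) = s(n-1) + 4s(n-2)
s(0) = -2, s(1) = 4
Characteristic equation: x² - x - 4 = 0.
Discriminant Δ = (1)² + 4·(4) = 17.
Roots r₁,₂ = (1 ± √17)/2, so r₁ = \frac{1}{2} + \frac{\sqrt{17}}{2}, r₂ = \frac{1}{2} - \frac{\sqrt{17}}{2}.
General solution: s(n) = A·r₁^n + B·r₂^n.
From the initial conditions, A + B = -2 and r₁A + r₂B = 4.
Since r₁ - r₂ = √17: A = (4 - (-2)r₂)/√17 = -1 + \frac{5 \sqrt{17}}{17}, and B = -2 - A = - \frac{5 \sqrt{17}}{17} - 1.
So s(n) = \left(-1 + \frac{5 \sqrt{17}}{17}\right)\left(\frac{1}{2} + \frac{\sqrt{17}}{2}\right)^n + \left(- \frac{5 \sqrt{17}}{17} - 1\right)\left(\frac{1}{2} - \frac{\sqrt{17}}{2}\right)^n.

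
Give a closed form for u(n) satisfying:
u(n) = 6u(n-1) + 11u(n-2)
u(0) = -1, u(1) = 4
Characteristic equation: x² - 6x - 11 = 0.
Discriminant Δ = (6)² + 4·(11) = 80.
Roots r₁,₂ = (6 ± √80)/2, so r₁ = 3 + 2 \sqrt{5}, r₂ = 3 - 2 \sqrt{5}.
General solution: u(n) = A·r₁^n + B·r₂^n.
From the initial conditions, A + B = -1 and r₁A + r₂B = 4.
Since r₁ - r₂ = √80: A = (4 - (-1)r₂)/√80 = - \frac{1}{2} + \frac{7 \sqrt{5}}{20}, and B = -1 - A = - \frac{7 \sqrt{5}}{20} - \frac{1}{2}.
So u(n) = \left(- \frac{1}{2} + \frac{7 \sqrt{5}}{20}\right)\left(3 + 2 \sqrt{5}\right)^n + \left(- \frac{7 \sqrt{5}}{20} - \frac{1}{2}\right)\left(3 - 2 \sqrt{5}\right)^n.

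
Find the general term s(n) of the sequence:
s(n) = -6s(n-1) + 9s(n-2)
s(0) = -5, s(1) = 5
Characteristic equation: x² + 6x - 9 = 0.
Discriminant Δ = (-6)² + 4·(9) = 72.
Roots r₁,₂ = (-6 ± √72)/2, so r₁ = -3 + 3 \sqrt{2}, r₂ = - 3 \sqrt{2} - 3.
General solution: s(n) = A·r₁^n + B·r₂^n.
From the initial conditions, A + B = -5 and r₁A + r₂B = 5.
Since r₁ - r₂ = √72: A = (5 - (-5)r₂)/√72 = - \frac{5}{2} - \frac{5 \sqrt{2}}{6}, and B = -5 - A = - \frac{5}{2} + \frac{5 \sqrt{2}}{6}.
So s(n) = \left(- \frac{5}{2} - \frac{5 \sqrt{2}}{6}\right)\left(-3 + 3 \sqrt{2}\right)^n + \left(- \frac{5}{2} + \frac{5 \sqrt{2}}{6}\right)\left(- 3 \sqrt{2} - 3\right)^n.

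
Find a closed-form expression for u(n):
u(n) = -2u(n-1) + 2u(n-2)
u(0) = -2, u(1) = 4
Characteristic equation: x² + 2x - 2 = 0.
Discriminant Δ = (-2)² + 4·(2) = 12.
Roots r₁,₂ = (-2 ± √12)/2, so r₁ = -1 + \sqrt{3}, r₂ = - \sqrt{3} - 1.
General solution: u(n) = A·r₁^n + B·r₂^n.
From the initial conditions, A + B = -2 and r₁A + r₂B = 4.
Since r₁ - r₂ = √12: A = (4 - (-2)r₂)/√12 = -1 + \frac{\sqrt{3}}{3}, and B = -2 - A = -1 - \frac{\sqrt{3}}{3}.
So u(n) = \left(-1 + \frac{\sqrt{3}}{3}\right)\left(-1 + \sqrt{3}\right)^n + \left(-1 - \frac{\sqrt{3}}{3}\right)\left(- \sqrt{3} - 1\right)^n.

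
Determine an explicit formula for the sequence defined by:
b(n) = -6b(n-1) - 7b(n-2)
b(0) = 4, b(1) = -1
Characteristic equation: x² + 6x + 7 = 0.
Discriminant Δ = (-6)² + 4·(-7) = 8.
Roots r₁,₂ = (-6 ± √8)/2, so r₁ = -3 + \sqrt{2}, r₂ = -3 - \sqrt{2}.
General solution: b(n) = A·r₁^n + B·r₂^n.
From the initial conditions, A + B = 4 and r₁A + r₂B = -1.
Since r₁ - r₂ = √8: A = (-1 - (4)r₂)/√8 = 2 + \frac{11 \sqrt{2}}{4}, and B = 4 - A = 2 - \frac{11 \sqrt{2}}{4}.
So b(n) = \left(2 + \frac{11 \sqrt{2}}{4}\right)\left(-3 + \sqrt{2}\right)^n + \left(2 - \frac{11 \sqrt{2}}{4}\right)\left(-3 - \sqrt{2}\right)^n.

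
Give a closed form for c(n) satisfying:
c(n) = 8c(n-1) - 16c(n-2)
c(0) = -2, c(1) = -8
Characteristic equation: x² - 8x + 16 = 0, which is (x - (4))².
Repeated root r = 4.
General solution: c(n) = (A + Bn)·(4)^n.
From c(0) = -2: A = -2.
From c(1) = -8: (A + B)·(4) = -8 ⇒ B = 0.
So c(n) = \left(-2\right) \cdot (4)^n.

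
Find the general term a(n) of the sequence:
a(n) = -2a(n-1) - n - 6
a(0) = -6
First-order linear with linear forcing.
Homogeneous solution: a_h(n) = A·(-2)^n.
Try particular a_p(n) = pn + q. Substituting:
  pn + q = -2(p(n-1) + q) - n - 6.
Matching the n-coefficient: p = -2p - 1 ⇒ p = - \frac{1}{3}.
Matching constants: q = 2p - 2q - 6 ⇒ q = - \frac{20}{9}.
General: a(n) = A·(-2)^n - \frac{n}{3} - \frac{20}{9}.
Apply a(0) = -6: A - \frac{20}{9} = -6 ⇒ A = - \frac{34}{9}.
So a(n) = - \frac{34 \left(-2\right)^{n}}{9} - \frac{n}{3} - \frac{20}{9}.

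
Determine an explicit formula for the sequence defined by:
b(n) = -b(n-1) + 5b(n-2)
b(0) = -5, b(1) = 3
Characteristic equation: x² + x - 5 = 0.
Discriminant Δ = (-1)² + 4·(5) = 21.
Roots r₁,₂ = (-1 ± √21)/2, so r₁ = - \frac{1}{2} + \frac{\sqrt{21}}{2}, r₂ = - \frac{\sqrt{21}}{2} - \frac{1}{2}.
General solution: b(n) = A·r₁^n + B·r₂^n.
From the initial conditions, A + B = -5 and r₁A + r₂B = 3.
Since r₁ - r₂ = √21: A = (3 - (-5)r₂)/√21 = - \frac{5}{2} + \frac{\sqrt{21}}{42}, and B = -5 - A = - \frac{5}{2} - \frac{\sqrt{21}}{42}.
So b(n) = \left(- \frac{5}{2} + \frac{\sqrt{21}}{42}\right)\left(- \frac{1}{2} + \frac{\sqrt{21}}{2}\right)^n + \left(- \frac{5}{2} - \frac{\sqrt{21}}{42}\right)\left(- \frac{\sqrt{21}}{2} - \frac{1}{2}\right)^n.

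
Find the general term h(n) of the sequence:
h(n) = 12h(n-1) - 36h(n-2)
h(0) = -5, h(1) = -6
Characteristic equation: x² - 12x + 36 = 0, which is (x - (6))².
Repeated root r = 6.
General solution: h(n) = (A + Bn)·(6)^n.
From h(0) = -5: A = -5.
From h(1) = -6: (A + B)·(6) = -6 ⇒ B = 4.
So h(n) = \left(4 n - 5\right) \cdot (6)^n.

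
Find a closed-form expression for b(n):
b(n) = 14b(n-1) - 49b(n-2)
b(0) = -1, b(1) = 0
Characteristic equation: x² - 14x + 49 = 0, which is (x - (7))².
Repeated root r = 7.
General solution: b(n) = (A + Bn)·(7)^n.
From b(0) = -1: A = -1.
From b(1) = 0: (A + B)·(7) = 0 ⇒ B = 1.
So b(n) = \left(n - 1\right) \cdot (7)^n.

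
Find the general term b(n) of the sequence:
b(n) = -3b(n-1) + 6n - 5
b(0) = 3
First-order linear with linear forcing.
Homogeneous solution: b_h(n) = A·(-3)^n.
Try particular b_p(n) = pn + q. Substituting:
  pn + q = -3(p(n-1) + q) + 6n - 5.
Matching the n-coefficient: p = -3p + 6 ⇒ p = \frac{3}{2}.
Matching constants: q = 3p - 3q - 5 ⇒ q = - \frac{1}{8}.
General: b(n) = A·(-3)^n + \frac{3 n}{2} - \frac{1}{8}.
Apply b(0) = 3: A - \frac{1}{8} = 3 ⇒ A = \frac{25}{8}.
So b(n) = \frac{25 \left(-3\right)^{n}}{8} + \frac{3 n}{2} - \frac{1}{8}.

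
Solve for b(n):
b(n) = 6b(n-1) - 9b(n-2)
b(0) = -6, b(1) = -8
Characteristic equation: x² - 6x + 9 = 0, which is (x - (3))².
Repeated root r = 3.
General solution: b(n) = (A + Bn)·(3)^n.
From b(0) = -6: A = -6.
From b(1) = -8: (A + B)·(3) = -8 ⇒ B = \frac{10}{3}.
So b(n) = \left(\frac{10 n}{3} - 6\right) \cdot (3)^n.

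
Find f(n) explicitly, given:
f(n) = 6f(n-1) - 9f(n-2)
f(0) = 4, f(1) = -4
Characteristic equation: x² - 6x + 9 = 0, which is (x - (3))².
Repeated root r = 3.
General solution: f(n) = (A + Bn)·(3)^n.
From f(0) = 4: A = 4.
From f(1) = -4: (A + B)·(3) = -4 ⇒ B = - \frac{16}{3}.
So f(n) = \left(4 - \frac{16 n}{3}\right) \cdot (3)^n.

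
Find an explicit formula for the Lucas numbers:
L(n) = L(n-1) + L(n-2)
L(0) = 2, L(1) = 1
This is the Lucas sequence.
Characteristic equation: x² - x - 1 = 0; roots r₁ = \frac{1}{2} + \frac{\sqrt{5}}{2}, r₂ = \frac{1}{2} - \frac{\sqrt{5}}{2}.
General: L(n) = A·r₁^n + B·r₂^n. Solving with L(0)=2, L(1)=1 gives A = 1, B = 1.
So L(n) = 2^{- n} \left(\left(1 - \sqrt{5}\right)^{n} + \left(1 + \sqrt{5}\right)^{n}\right).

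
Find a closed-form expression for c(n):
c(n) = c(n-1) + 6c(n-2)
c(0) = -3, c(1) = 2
Characteristic equation: x² - x - 6 = 0, which factors as (x - (-2))(x - (3)) = 0.
Roots r₁ = -2, r₂ = 3 (distinct).
General solution: c(n) = A·(-2)^n + B·(3)^n.
From c(0) = -3: A + B = -3.
From c(1) = 2: -2A + 3B = 2.
Solving: A = - \frac{11}{5}, B = - \frac{4}{5}.
So c(n) = - \frac{11 \left(-2\right)^{n}}{5} - \frac{4 \cdot 3^{n}}{5}.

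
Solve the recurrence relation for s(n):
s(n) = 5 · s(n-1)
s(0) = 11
Pure geometric recurrence with ratio 5.
By induction s(n) = s(0) · (5)^n = 11 \cdot 5^{n}.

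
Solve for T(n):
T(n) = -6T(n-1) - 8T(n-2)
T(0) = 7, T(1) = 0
Characteristic equation: x² + 6x + 8 = 0, which factors as (x - (-4))(x - (-2)) = 0.
Roots r₁ = -4, r₂ = -2 (distinct).
General solution: T(n) = A·(-4)^n + B·(-2)^n.
From T(0) = 7: A + B = 7.
From T(1) = 0: -4A - 2B = 0.
Solving: A = -7, B = 14.
So T(n) = 14 \left(-2\right)^{n} - 7 \left(-4\right)^{n}.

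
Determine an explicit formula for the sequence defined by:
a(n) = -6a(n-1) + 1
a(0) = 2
First-order linear non-homogeneous.
Homogeneous solution: a_h(n) = A·(-6)^n.
Try constant particular solution a_p = K: K = -6K + 1 ⇒ K = \frac{1}{7}.
General: a(n) = A·(-6)^n + \frac{1}{7}.
Apply a(0) = 2: A + \frac{1}{7} = 2 ⇒ A = \frac{13}{7}.
So a(n) = \frac{13 \left(-6\right)^{n}}{7} + \frac{1}{7}.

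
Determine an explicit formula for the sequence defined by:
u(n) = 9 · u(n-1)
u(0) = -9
Pure geometric recurrence with ratio 9.
By induction u(n) = u(0) · (9)^n = - 9 \cdot 9^{n}.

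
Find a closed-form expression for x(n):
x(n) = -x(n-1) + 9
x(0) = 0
First-order linear non-homogeneous.
Homogeneous solution: x_h(n) = A·(-1)^n.
Try constant particular solution x_p = K: K = -K + 9 ⇒ K = \frac{9}{2}.
General: x(n) = A·(-1)^n + \frac{9}{2}.
Apply x(0) = 0: A + \frac{9}{2} = 0 ⇒ A = - \frac{9}{2}.
So x(n) = \frac{9}{2} - \frac{9 \left(-1\right)^{n}}{2}.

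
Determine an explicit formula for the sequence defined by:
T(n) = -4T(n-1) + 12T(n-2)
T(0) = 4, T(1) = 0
Characteristic equation: x² + 4x - 12 = 0, which factors as (x - (-6))(x - (2)) = 0.
Roots r₁ = -6, r₂ = 2 (distinct).
General solution: T(n) = A·(-6)^n + B·(2)^n.
From T(0) = 4: A + B = 4.
From T(1) = 0: -6A + 2B = 0.
Solving: A = 1, B = 3.
So T(n) = \left(-6\right)^{n} + 3 \cdot 2^{n}.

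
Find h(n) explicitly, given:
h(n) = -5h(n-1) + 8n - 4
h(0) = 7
First-order linear with linear forcing.
Homogeneous solution: h_h(n) = A·(-5)^n.
Try particular h_p(n) = pn + q. Substituting:
  pn + q = -5(p(n-1) + q) + 8n - 4.
Matching the n-coefficient: p = -5p + 8 ⇒ p = \frac{4}{3}.
Matching constants: q = 5p - 5q - 4 ⇒ q = \frac{4}{9}.
General: h(n) = A·(-5)^n + \frac{4 n}{3} + \frac{4}{9}.
Apply h(0) = 7: A + \frac{4}{9} = 7 ⇒ A = \frac{59}{9}.
So h(n) = \frac{59 \left(-5\right)^{n}}{9} + \frac{4 n}{3} + \frac{4}{9}.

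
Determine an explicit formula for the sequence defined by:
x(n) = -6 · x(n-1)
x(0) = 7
Pure geometric recurrence with ratio -6.
By induction x(n) = x(0) · (-6)^n = 7 \left(-6\right)^{n}.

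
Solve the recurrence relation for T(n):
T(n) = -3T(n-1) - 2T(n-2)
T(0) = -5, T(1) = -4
Characteristic equation: x² + 3x + 2 = 0, which factors as (x - (-2))(x - (-1)) = 0.
Roots r₁ = -2, r₂ = -1 (distinct).
General solution: T(n) = A·(-2)^n + B·(-1)^n.
From T(0) = -5: A + B = -5.
From T(1) = -4: -2A - B = -4.
Solving: A = 9, B = -14.
So T(n) = - 14 \left(-1\right)^{n} + 9 \left(-2\right)^{n}.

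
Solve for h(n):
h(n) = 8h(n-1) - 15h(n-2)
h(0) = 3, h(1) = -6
Characteristic equation: x² - 8x + 15 = 0, which factors as (x - (5))(x - (3)) = 0.
Roots r₁ = 5, r₂ = 3 (distinct).
General solution: h(n) = A·(5)^n + B·(3)^n.
From h(0) = 3: A + B = 3.
From h(1) = -6: 5A + 3B = -6.
Solving: A = - \frac{15}{2}, B = \frac{21}{2}.
So h(n) = \frac{21 \cdot 3^{n}}{2} - \frac{15 \cdot 5^{n}}{2}.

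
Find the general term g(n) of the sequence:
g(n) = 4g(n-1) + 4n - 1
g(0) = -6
First-order linear with linear forcing.
Homogeneous solution: g_h(n) = A·(4)^n.
Try particular g_p(n) = pn + q. Substituting:
  pn + q = 4(p(n-1) + q) + 4n - 1.
Matching the n-coefficient: p = 4p + 4 ⇒ p = - \frac{4}{3}.
Matching constants: q = -4p + 4q - 1 ⇒ q = - \frac{13}{9}.
General: g(n) = A·(4)^n - \frac{4 n}{3} - \frac{13}{9}.
Apply g(0) = -6: A - \frac{13}{9} = -6 ⇒ A = - \frac{41}{9}.
So g(n) = - \frac{41 \cdot 4^{n}}{9} - \frac{4 n}{3} - \frac{13}{9}.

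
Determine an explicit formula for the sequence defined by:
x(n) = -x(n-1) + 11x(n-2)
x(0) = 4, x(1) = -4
Characteristic equation: x² + x - 11 = 0.
Discriminant Δ = (-1)² + 4·(11) = 45.
Roots r₁,₂ = (-1 ± √45)/2, so r₁ = - \frac{1}{2} + \frac{3 \sqrt{5}}{2}, r₂ = - \frac{3 \sqrt{5}}{2} - \frac{1}{2}.
General solution: x(n) = A·r₁^n + B·r₂^n.
From the initial conditions, A + B = 4 and r₁A + r₂B = -4.
Since r₁ - r₂ = √45: A = (-4 - (4)r₂)/√45 = 2 - \frac{2 \sqrt{5}}{15}, and B = 4 - A = \frac{2 \sqrt{5}}{15} + 2.
So x(n) = \left(2 - \frac{2 \sqrt{5}}{15}\right)\left(- \frac{1}{2} + \frac{3 \sqrt{5}}{2}\right)^n + \left(\frac{2 \sqrt{5}}{15} + 2\right)\left(- \frac{3 \sqrt{5}}{2} - \frac{1}{2}\right)^n.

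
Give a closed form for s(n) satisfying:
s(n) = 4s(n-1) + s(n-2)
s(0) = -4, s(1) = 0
Characteristic equation: x² - 4x - 1 = 0.
Discriminant Δ = (4)² + 4·(1) = 20.
Roots r₁,₂ = (4 ± √20)/2, so r₁ = 2 + \sqrt{5}, r₂ = 2 - \sqrt{5}.
General solution: s(n) = A·r₁^n + B·r₂^n.
From the initial conditions, A + B = -4 and r₁A + r₂B = 0.
Since r₁ - r₂ = √20: A = (0 - (-4)r₂)/√20 = -2 + \frac{4 \sqrt{5}}{5}, and B = -4 - A = -2 - \frac{4 \sqrt{5}}{5}.
So s(n) = \left(-2 + \frac{4 \sqrt{5}}{5}\right)\left(2 + \sqrt{5}\right)^n + \left(-2 - \frac{4 \sqrt{5}}{5}\right)\left(2 - \sqrt{5}\right)^n.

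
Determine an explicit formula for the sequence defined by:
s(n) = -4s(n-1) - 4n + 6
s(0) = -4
First-order linear with linear forcing.
Homogeneous solution: s_h(n) = A·(-4)^n.
Try particular s_p(n) = pn + q. Substituting:
  pn + q = -4(p(n-1) + q) - 4n + 6.
Matching the n-coefficient: p = -4p - 4 ⇒ p = - \frac{4}{5}.
Matching constants: q = 4p - 4q + 6 ⇒ q = \frac{14}{25}.
General: s(n) = A·(-4)^n - \frac{4 n}{5} + \frac{14}{25}.
Apply s(0) = -4: A + \frac{14}{25} = -4 ⇒ A = - \frac{114}{25}.
So s(n) = - \frac{114 \left(-4\right)^{n}}{25} - \frac{4 n}{5} + \frac{14}{25}.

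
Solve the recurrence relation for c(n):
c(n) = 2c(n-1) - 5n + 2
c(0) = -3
First-order linear with linear forcing.
Homogeneous solution: c_h(n) = A·(2)^n.
Try particular c_p(n) = pn + q. Substituting:
  pn + q = 2(p(n-1) + q) - 5n + 2.
Matching the n-coefficient: p = 2p - 5 ⇒ p = 5.
Matching constants: q = -2p + 2q + 2 ⇒ q = 8.
General: c(n) = A·(2)^n + 5 n + 8.
Apply c(0) = -3: A + 8 = -3 ⇒ A = -11.
So c(n) = - 11 \cdot 2^{n} + 5 n + 8.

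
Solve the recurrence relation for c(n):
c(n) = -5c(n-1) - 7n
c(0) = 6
First-order linear with linear forcing.
Homogeneous solution: c_h(n) = A·(-5)^n.
Try particular c_p(n) = pn + q. Substituting:
  pn + q = -5(p(n-1) + q) - 7n.
Matching the n-coefficient: p = -5p - 7 ⇒ p = - \frac{7}{6}.
Matching constants: q = 5p - 5q ⇒ q = - \frac{35}{36}.
General: c(n) = A·(-5)^n - \frac{7 n}{6} - \frac{35}{36}.
Apply c(0) = 6: A - \frac{35}{36} = 6 ⇒ A = \frac{251}{36}.
So c(n) = \frac{251 \left(-5\right)^{n}}{36} - \frac{7 n}{6} - \frac{35}{36}.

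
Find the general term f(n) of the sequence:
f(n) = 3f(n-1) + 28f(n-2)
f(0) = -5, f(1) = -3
Characteristic equation: x² - 3x - 28 = 0, which factors as (x - (7))(x - (-4)) = 0.
Roots r₁ = 7, r₂ = -4 (distinct).
General solution: f(n) = A·(7)^n + B·(-4)^n.
From f(0) = -5: A + B = -5.
From f(1) = -3: 7A - 4B = -3.
Solving: A = - \frac{23}{11}, B = - \frac{32}{11}.
So f(n) = - \frac{32 \left(-4\right)^{n}}{11} - \frac{23 \cdot 7^{n}}{11}.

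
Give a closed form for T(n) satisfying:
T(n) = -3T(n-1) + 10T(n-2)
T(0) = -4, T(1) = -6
Characteristic equation: x² + 3x - 10 = 0, which factors as (x - (-5))(x - (2)) = 0.
Roots r₁ = -5, r₂ = 2 (distinct).
General solution: T(n) = A·(-5)^n + B·(2)^n.
From T(0) = -4: A + B = -4.
From T(1) = -6: -5A + 2B = -6.
Solving: A = - \frac{2}{7}, B = - \frac{26}{7}.
So T(n) = - \frac{2 \left(-5\right)^{n}}{7} - \frac{26 \cdot 2^{n}}{7}.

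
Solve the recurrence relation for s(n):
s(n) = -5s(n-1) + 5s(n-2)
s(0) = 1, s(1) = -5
Characteristic equation: x² + 5x - 5 = 0.
Discriminant Δ = (-5)² + 4·(5) = 45.
Roots r₁,₂ = (-5 ± √45)/2, so r₁ = - \frac{5}{2} + \frac{3 \sqrt{5}}{2}, r₂ = - \frac{3 \sqrt{5}}{2} - \frac{5}{2}.
General solution: s(n) = A·r₁^n + B·r₂^n.
From the initial conditions, A + B = 1 and r₁A + r₂B = -5.
Since r₁ - r₂ = √45: A = (-5 - (1)r₂)/√45 = \frac{1}{2} - \frac{\sqrt{5}}{6}, and B = 1 - A = \frac{\sqrt{5}}{6} + \frac{1}{2}.
So s(n) = \left(\frac{1}{2} - \frac{\sqrt{5}}{6}\right)\left(- \frac{5}{2} + \frac{3 \sqrt{5}}{2}\right)^n + \left(\frac{\sqrt{5}}{6} + \frac{1}{2}\right)\left(- \frac{3 \sqrt{5}}{2} - \frac{5}{2}\right)^n.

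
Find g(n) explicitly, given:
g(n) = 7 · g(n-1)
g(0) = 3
Pure geometric recurrence with ratio 7.
By induction g(n) = g(0) · (7)^n = 3 \cdot 7^{n}.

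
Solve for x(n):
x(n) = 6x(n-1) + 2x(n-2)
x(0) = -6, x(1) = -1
Characteristic equation: x² - 6x - 2 = 0.
Discriminant Δ = (6)² + 4·(2) = 44.
Roots r₁,₂ = (6 ± √44)/2, so r₁ = 3 + \sqrt{11}, r₂ = 3 - \sqrt{11}.
General solution: x(n) = A·r₁^n + B·r₂^n.
From the initial conditions, A + B = -6 and r₁A + r₂B = -1.
Since r₁ - r₂ = √44: A = (-1 - (-6)r₂)/√44 = -3 + \frac{17 \sqrt{11}}{22}, and B = -6 - A = -3 - \frac{17 \sqrt{11}}{22}.
So x(n) = \left(-3 + \frac{17 \sqrt{11}}{22}\right)\left(3 + \sqrt{11}\right)^n + \left(-3 - \frac{17 \sqrt{11}}{22}\right)\left(3 - \sqrt{11}\right)^n.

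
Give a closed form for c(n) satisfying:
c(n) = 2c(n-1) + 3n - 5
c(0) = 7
First-order linear with linear forcing.
Homogeneous solution: c_h(n) = A·(2)^n.
Try particular c_p(n) = pn + q. Substituting:
  pn + q = 2(p(n-1) + q) + 3n - 5.
Matching the n-coefficient: p = 2p + 3 ⇒ p = -3.
Matching constants: q = -2p + 2q - 5 ⇒ q = -1.
General: c(n) = A·(2)^n - 3 n - 1.
Apply c(0) = 7: A - 1 = 7 ⇒ A = 8.
So c(n) = 8 \cdot 2^{n} - 3 n - 1.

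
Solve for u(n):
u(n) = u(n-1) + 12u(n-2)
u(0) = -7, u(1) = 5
Characteristic equation: x² - x - 12 = 0, which factors as (x - (-3))(x - (4)) = 0.
Roots r₁ = -3, r₂ = 4 (distinct).
General solution: u(n) = A·(-3)^n + B·(4)^n.
From u(0) = -7: A + B = -7.
From u(1) = 5: -3A + 4B = 5.
Solving: A = - \frac{33}{7}, B = - \frac{16}{7}.
So u(n) = - \frac{33 \left(-3\right)^{n}}{7} - \frac{16 \cdot 4^{n}}{7}.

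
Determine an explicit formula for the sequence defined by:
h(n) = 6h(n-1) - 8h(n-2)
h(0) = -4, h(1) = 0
Characteristic equation: x² - 6x + 8 = 0, which factors as (x - (4))(x - (2)) = 0.
Roots r₁ = 4, r₂ = 2 (distinct).
General solution: h(n) = A·(4)^n + B·(2)^n.
From h(0) = -4: A + B = -4.
From h(1) = 0: 4A + 2B = 0.
Solving: A = 4, B = -8.
So h(n) = - 8 \cdot 2^{n} + 4 \cdot 4^{n}.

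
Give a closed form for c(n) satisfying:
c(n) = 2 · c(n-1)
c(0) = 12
Pure geometric recurrence with ratio 2.
By induction c(n) = c(0) · (2)^n = 12 \cdot 2^{n}.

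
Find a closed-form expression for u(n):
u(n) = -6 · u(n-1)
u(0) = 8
Pure geometric recurrence with ratio -6.
By induction u(n) = u(0) · (-6)^n = 8 \left(-6\right)^{n}.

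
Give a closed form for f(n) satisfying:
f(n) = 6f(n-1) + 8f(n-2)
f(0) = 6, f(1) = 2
Characteristic equation: x² - 6x - 8 = 0.
Discriminant Δ = (6)² + 4·(8) = 68.
Roots r₁,₂ = (6 ± √68)/2, so r₁ = 3 + \sqrt{17}, r₂ = 3 - \sqrt{17}.
General solution: f(n) = A·r₁^n + B·r₂^n.
From the initial conditions, A + B = 6 and r₁A + r₂B = 2.
Since r₁ - r₂ = √68: A = (2 - (6)r₂)/√68 = 3 - \frac{8 \sqrt{17}}{17}, and B = 6 - A = \frac{8 \sqrt{17}}{17} + 3.
So f(n) = \left(3 - \frac{8 \sqrt{17}}{17}\right)\left(3 + \sqrt{17}\right)^n + \left(\frac{8 \sqrt{17}}{17} + 3\right)\left(3 - \sqrt{17}\right)^n.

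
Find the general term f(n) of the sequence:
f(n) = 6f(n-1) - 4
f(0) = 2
First-order linear non-homogeneous.
Homogeneous solution: f_h(n) = A·(6)^n.
Try constant particular solution f_p = K: K = 6K - 4 ⇒ K = \frac{4}{5}.
General: f(n) = A·(6)^n + \frac{4}{5}.
Apply f(0) = 2: A + \frac{4}{5} = 2 ⇒ A = \frac{6}{5}.
So f(n) = \frac{6 \cdot 6^{n}}{5} + \frac{4}{5}.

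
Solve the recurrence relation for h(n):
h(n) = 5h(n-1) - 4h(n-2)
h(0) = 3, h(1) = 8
Characteristic equation: x² - 5x + 4 = 0, which factors as (x - (4))(x - (1)) = 0.
Roots r₁ = 4, r₂ = 1 (distinct).
General solution: h(n) = A·(4)^n + B·(1)^n.
From h(0) = 3: A + B = 3.
From h(1) = 8: 4A + B = 8.
Solving: A = \frac{5}{3}, B = \frac{4}{3}.
So h(n) = \frac{5 \cdot 4^{n}}{3} + \frac{4}{3}.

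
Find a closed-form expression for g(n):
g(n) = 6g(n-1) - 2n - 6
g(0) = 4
First-order linear with linear forcing.
Homogeneous solution: g_h(n) = A·(6)^n.
Try particular g_p(n) = pn + q. Substituting:
  pn + q = 6(p(n-1) + q) - 2n - 6.
Matching the n-coefficient: p = 6p - 2 ⇒ p = \frac{2}{5}.
Matching constants: q = -6p + 6q - 6 ⇒ q = \frac{42}{25}.
General: g(n) = A·(6)^n + \frac{2 n}{5} + \frac{42}{25}.
Apply g(0) = 4: A + \frac{42}{25} = 4 ⇒ A = \frac{58}{25}.
So g(n) = \frac{58 \cdot 6^{n}}{25} + \frac{2 n}{5} + \frac{42}{25}.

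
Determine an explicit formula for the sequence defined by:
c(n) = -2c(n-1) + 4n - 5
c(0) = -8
First-order linear with linear forcing.
Homogeneous solution: c_h(n) = A·(-2)^n.
Try particular c_p(n) = pn + q. Substituting:
  pn + q = -2(p(n-1) + q) + 4n - 5.
Matching the n-coefficient: p = -2p + 4 ⇒ p = \frac{4}{3}.
Matching constants: q = 2p - 2q - 5 ⇒ q = - \frac{7}{9}.
General: c(n) = A·(-2)^n + \frac{4 n}{3} - \frac{7}{9}.
Apply c(0) = -8: A - \frac{7}{9} = -8 ⇒ A = - \frac{65}{9}.
So c(n) = - \frac{65 \left(-2\right)^{n}}{9} + \frac{4 n}{3} - \frac{7}{9}.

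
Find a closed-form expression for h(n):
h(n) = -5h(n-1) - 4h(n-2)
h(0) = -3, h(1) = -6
Characteristic equation: x² + 5x + 4 = 0, which factors as (x - (-1))(x - (-4)) = 0.
Roots r₁ = -1, r₂ = -4 (distinct).
General solution: h(n) = A·(-1)^n + B·(-4)^n.
From h(0) = -3: A + B = -3.
From h(1) = -6: -A - 4B = -6.
Solving: A = -6, B = 3.
So h(n) = - 6 \left(-1\right)^{n} + 3 \left(-4\right)^{n}.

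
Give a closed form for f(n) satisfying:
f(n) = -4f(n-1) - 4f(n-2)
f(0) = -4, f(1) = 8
Characteristic equation: x² + 4x + 4 = 0, which is (x - (-2))².
Repeated root r = -2.
General solution: f(n) = (A + Bn)·(-2)^n.
From f(0) = -4: A = -4.
From f(1) = 8: (A + B)·(-2) = 8 ⇒ B = 0.
So f(n) = \left(-4\right) \cdot (-2)^n.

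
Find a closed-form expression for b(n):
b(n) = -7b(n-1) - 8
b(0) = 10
First-order linear non-homogeneous.
Homogeneous solution: b_h(n) = A·(-7)^n.
Try constant particular solution b_p = K: K = -7K - 8 ⇒ K = -1.
General: b(n) = A·(-7)^n - 1.
Apply b(0) = 10: A - 1 = 10 ⇒ A = 11.
So b(n) = 11 \left(-7\right)^{n} - 1.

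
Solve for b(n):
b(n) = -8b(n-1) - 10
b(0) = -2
First-order linear non-homogeneous.
Homogeneous solution: b_h(n) = A·(-8)^n.
Try constant particular solution b_p = K: K = -8K - 10 ⇒ K = - \frac{10}{9}.
General: b(n) = A·(-8)^n - \frac{10}{9}.
Apply b(0) = -2: A - \frac{10}{9} = -2 ⇒ A = - \frac{8}{9}.
So b(n) = - \frac{8 \left(-8\right)^{n}}{9} - \frac{10}{9}.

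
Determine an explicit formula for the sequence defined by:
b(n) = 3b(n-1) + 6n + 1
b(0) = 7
First-order linear with linear forcing.
Homogeneous solution: b_h(n) = A·(3)^n.
Try particular b_p(n) = pn + q. Substituting:
  pn + q = 3(p(n-1) + q) + 6n + 1.
Matching the n-coefficient: p = 3p + 6 ⇒ p = -3.
Matching constants: q = -3p + 3q + 1 ⇒ q = -5.
General: b(n) = A·(3)^n - 3 n - 5.
Apply b(0) = 7: A - 5 = 7 ⇒ A = 12.
So b(n) = 12 \cdot 3^{n} - 3 n - 5.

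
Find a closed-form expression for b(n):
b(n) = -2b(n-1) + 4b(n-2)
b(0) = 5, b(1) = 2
Characteristic equation: x² + 2x - 4 = 0.
Discriminant Δ = (-2)² + 4·(4) = 20.
Roots r₁,₂ = (-2 ± √20)/2, so r₁ = -1 + \sqrt{5}, r₂ = - \sqrt{5} - 1.
General solution: b(n) = A·r₁^n + B·r₂^n.
From the initial conditions, A + B = 5 and r₁A + r₂B = 2.
Since r₁ - r₂ = √20: A = (2 - (5)r₂)/√20 = \frac{7 \sqrt{5}}{10} + \frac{5}{2}, and B = 5 - A = \frac{5}{2} - \frac{7 \sqrt{5}}{10}.
So b(n) = \left(\frac{7 \sqrt{5}}{10} + \frac{5}{2}\right)\left(-1 + \sqrt{5}\right)^n + \left(\frac{5}{2} - \frac{7 \sqrt{5}}{10}\right)\left(- \sqrt{5} - 1\right)^n.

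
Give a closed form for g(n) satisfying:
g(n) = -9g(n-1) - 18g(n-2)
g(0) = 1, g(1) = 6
Characteristic equation: x² + 9x + 18 = 0, which factors as (x - (-6))(x - (-3)) = 0.
Roots r₁ = -6, r₂ = -3 (distinct).
General solution: g(n) = A·(-6)^n + B·(-3)^n.
From g(0) = 1: A + B = 1.
From g(1) = 6: -6A - 3B = 6.
Solving: A = -3, B = 4.
So g(n) = 4 \left(-3\right)^{n} - 3 \left(-6\right)^{n}.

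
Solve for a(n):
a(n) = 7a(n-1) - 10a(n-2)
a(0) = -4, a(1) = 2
Characteristic equation: x² - 7x + 10 = 0, which factors as (x - (2))(x - (5)) = 0.
Roots r₁ = 2, r₂ = 5 (distinct).
General solution: a(n) = A·(2)^n + B·(5)^n.
From a(0) = -4: A + B = -4.
From a(1) = 2: 2A + 5B = 2.
Solving: A = - \frac{22}{3}, B = \frac{10}{3}.
So a(n) = - \frac{22 \cdot 2^{n}}{3} + \frac{10 \cdot 5^{n}}{3}.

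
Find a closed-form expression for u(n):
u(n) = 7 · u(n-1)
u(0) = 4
Pure geometric recurrence with ratio 7.
By induction u(n) = u(0) · (7)^n = 4 \cdot 7^{n}.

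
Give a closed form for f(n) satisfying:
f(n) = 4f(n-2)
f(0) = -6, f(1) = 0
Characteristic equation: x² - 4 = 0, which factors as (x - (-2))(x - (2)) = 0.
Roots r₁ = -2, r₂ = 2 (distinct).
General solution: f(n) = A·(-2)^n + B·(2)^n.
From f(0) = -6: A + B = -6.
From f(1) = 0: -2A + 2B = 0.
Solving: A = -3, B = -3.
So f(n) = - 3 \left(-2\right)^{n} - 3 \cdot 2^{n}.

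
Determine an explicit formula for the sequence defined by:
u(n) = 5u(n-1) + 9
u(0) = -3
First-order linear non-homogeneous.
Homogeneous solution: u_h(n) = A·(5)^n.
Try constant particular solution u_p = K: K = 5K + 9 ⇒ K = - \frac{9}{4}.
General: u(n) = A·(5)^n - \frac{9}{4}.
Apply u(0) = -3: A - \frac{9}{4} = -3 ⇒ A = - \frac{3}{4}.
So u(n) = - \frac{3 \cdot 5^{n}}{4} - \frac{9}{4}.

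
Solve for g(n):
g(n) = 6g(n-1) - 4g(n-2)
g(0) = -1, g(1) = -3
Characteristic equation: x² - 6x + 4 = 0.
Discriminant Δ = (6)² + 4·(-4) = 20.
Roots r₁,₂ = (6 ± √20)/2, so r₁ = \sqrt{5} + 3, r₂ = 3 - \sqrt{5}.
General solution: g(n) = A·r₁^n + B·r₂^n.
From the initial conditions, A + B = -1 and r₁A + r₂B = -3.
Since r₁ - r₂ = √20: A = (-3 - (-1)r₂)/√20 = - \frac{1}{2}, and B = -1 - A = - \frac{1}{2}.
So g(n) = \left(- \frac{1}{2}\right)\left(\sqrt{5} + 3\right)^n + \left(- \frac{1}{2}\right)\left(3 - \sqrt{5}\right)^n.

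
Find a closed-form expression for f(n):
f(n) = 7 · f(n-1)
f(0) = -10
Pure geometric recurrence with ratio 7.
By induction f(n) = f(0) · (7)^n = - 10 \cdot 7^{n}.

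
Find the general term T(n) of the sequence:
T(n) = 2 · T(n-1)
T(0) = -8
Pure geometric recurrence with ratio 2.
By induction T(n) = T(0) · (2)^n = - 8 \cdot 2^{n}.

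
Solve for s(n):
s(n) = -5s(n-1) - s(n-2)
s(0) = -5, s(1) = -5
Characteristic equation: x² + 5x + 1 = 0.
Discriminant Δ = (-5)² + 4·(-1) = 21.
Roots r₁,₂ = (-5 ± √21)/2, so r₁ = - \frac{5}{2} + \frac{\sqrt{21}}{2}, r₂ = - \frac{5}{2} - \frac{\sqrt{21}}{2}.
General solution: s(n) = A·r₁^n + B·r₂^n.
From the initial conditions, A + B = -5 and r₁A + r₂B = -5.
Since r₁ - r₂ = √21: A = (-5 - (-5)r₂)/√21 = - \frac{5 \sqrt{21}}{6} - \frac{5}{2}, and B = -5 - A = - \frac{5}{2} + \frac{5 \sqrt{21}}{6}.
So s(n) = \left(- \frac{5 \sqrt{21}}{6} - \frac{5}{2}\right)\left(- \frac{5}{2} + \frac{\sqrt{21}}{2}\right)^n + \left(- \frac{5}{2} + \frac{5 \sqrt{21}}{6}\right)\left(- \frac{5}{2} - \frac{\sqrt{21}}{2}\right)^n.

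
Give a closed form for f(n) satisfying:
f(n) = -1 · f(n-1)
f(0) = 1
Pure geometric recurrence with ratio -1.
By induction f(n) = f(0) · (-1)^n = \left(-1\right)^{n}.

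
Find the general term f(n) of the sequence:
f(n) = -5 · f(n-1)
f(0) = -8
Pure geometric recurrence with ratio -5.
By induction f(n) = f(0) · (-5)^n = - 8 \left(-5\right)^{n}.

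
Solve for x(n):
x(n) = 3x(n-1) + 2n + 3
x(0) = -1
First-order linear with linear forcing.
Homogeneous solution: x_h(n) = A·(3)^n.
Try particular x_p(n) = pn + q. Substituting:
  pn + q = 3(p(n-1) + q) + 2n + 3.
Matching the n-coefficient: p = 3p + 2 ⇒ p = -1.
Matching constants: q = -3p + 3q + 3 ⇒ q = -3.
General: x(n) = A·(3)^n - n - 3.
Apply x(0) = -1: A - 3 = -1 ⇒ A = 2.
So x(n) = 2 \cdot 3^{n} - n - 3.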